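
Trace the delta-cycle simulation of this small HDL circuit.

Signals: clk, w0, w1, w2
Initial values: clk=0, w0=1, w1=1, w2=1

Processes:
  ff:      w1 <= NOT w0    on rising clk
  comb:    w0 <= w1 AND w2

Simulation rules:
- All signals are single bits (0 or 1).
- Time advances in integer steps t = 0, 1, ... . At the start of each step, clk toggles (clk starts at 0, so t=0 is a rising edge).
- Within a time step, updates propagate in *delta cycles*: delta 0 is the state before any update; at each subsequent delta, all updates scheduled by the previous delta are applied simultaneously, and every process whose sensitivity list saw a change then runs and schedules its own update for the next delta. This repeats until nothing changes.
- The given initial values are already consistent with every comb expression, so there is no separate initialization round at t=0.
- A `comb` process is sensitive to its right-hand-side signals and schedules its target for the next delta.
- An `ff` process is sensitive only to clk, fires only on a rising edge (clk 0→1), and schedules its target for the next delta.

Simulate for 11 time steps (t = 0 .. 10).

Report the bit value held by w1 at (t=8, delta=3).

t0.Δ0 w2=1 w1=1 w0=1 clk=0
t0.Δ1 w2=1 w1=1 w0=1 clk=1
t0.Δ2 w2=1 w1=0 w0=1 clk=1
t0.Δ3 w2=1 w1=0 w0=0 clk=1
t1.Δ0 w2=1 w1=0 w0=0 clk=1
t1.Δ1 w2=1 w1=0 w0=0 clk=0
t2.Δ0 w2=1 w1=0 w0=0 clk=0
t2.Δ1 w2=1 w1=0 w0=0 clk=1
t2.Δ2 w2=1 w1=1 w0=0 clk=1
t2.Δ3 w2=1 w1=1 w0=1 clk=1
t3.Δ0 w2=1 w1=1 w0=1 clk=1
t3.Δ1 w2=1 w1=1 w0=1 clk=0
t4.Δ0 w2=1 w1=1 w0=1 clk=0
t4.Δ1 w2=1 w1=1 w0=1 clk=1
t4.Δ2 w2=1 w1=0 w0=1 clk=1
t4.Δ3 w2=1 w1=0 w0=0 clk=1
t5.Δ0 w2=1 w1=0 w0=0 clk=1
t5.Δ1 w2=1 w1=0 w0=0 clk=0
t6.Δ0 w2=1 w1=0 w0=0 clk=0
t6.Δ1 w2=1 w1=0 w0=0 clk=1
t6.Δ2 w2=1 w1=1 w0=0 clk=1
t6.Δ3 w2=1 w1=1 w0=1 clk=1
t7.Δ0 w2=1 w1=1 w0=1 clk=1
t7.Δ1 w2=1 w1=1 w0=1 clk=0
t8.Δ0 w2=1 w1=1 w0=1 clk=0
t8.Δ1 w2=1 w1=1 w0=1 clk=1
t8.Δ2 w2=1 w1=0 w0=1 clk=1
t8.Δ3 w2=1 w1=0 w0=0 clk=1
t9.Δ0 w2=1 w1=0 w0=0 clk=1
t9.Δ1 w2=1 w1=0 w0=0 clk=0
t10.Δ0 w2=1 w1=0 w0=0 clk=0
t10.Δ1 w2=1 w1=0 w0=0 clk=1
t10.Δ2 w2=1 w1=1 w0=0 clk=1
t10.Δ3 w2=1 w1=1 w0=1 clk=1

0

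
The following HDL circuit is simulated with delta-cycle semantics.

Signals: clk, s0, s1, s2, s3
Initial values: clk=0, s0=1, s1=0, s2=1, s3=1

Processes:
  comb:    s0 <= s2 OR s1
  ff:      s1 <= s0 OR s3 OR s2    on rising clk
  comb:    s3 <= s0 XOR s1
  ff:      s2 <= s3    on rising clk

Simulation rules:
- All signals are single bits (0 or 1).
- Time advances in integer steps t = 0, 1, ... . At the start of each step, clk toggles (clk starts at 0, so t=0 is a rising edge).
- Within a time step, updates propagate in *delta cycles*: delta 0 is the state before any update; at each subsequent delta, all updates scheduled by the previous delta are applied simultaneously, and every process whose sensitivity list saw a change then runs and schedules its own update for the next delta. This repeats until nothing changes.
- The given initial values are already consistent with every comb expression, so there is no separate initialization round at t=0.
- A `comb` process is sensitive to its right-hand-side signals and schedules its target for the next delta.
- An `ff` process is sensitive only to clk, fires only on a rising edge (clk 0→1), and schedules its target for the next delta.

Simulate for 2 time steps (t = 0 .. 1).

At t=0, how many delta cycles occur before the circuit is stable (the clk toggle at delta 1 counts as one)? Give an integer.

t0.Δ0 s3=1 s2=1 s1=0 s0=1 clk=0
t0.Δ1 s3=1 s2=1 s1=0 s0=1 clk=1
t0.Δ2 s3=1 s2=1 s1=1 s0=1 clk=1
t0.Δ3 s3=0 s2=1 s1=1 s0=1 clk=1
t1.Δ0 s3=0 s2=1 s1=1 s0=1 clk=1
t1.Δ1 s3=0 s2=1 s1=1 s0=1 clk=0

3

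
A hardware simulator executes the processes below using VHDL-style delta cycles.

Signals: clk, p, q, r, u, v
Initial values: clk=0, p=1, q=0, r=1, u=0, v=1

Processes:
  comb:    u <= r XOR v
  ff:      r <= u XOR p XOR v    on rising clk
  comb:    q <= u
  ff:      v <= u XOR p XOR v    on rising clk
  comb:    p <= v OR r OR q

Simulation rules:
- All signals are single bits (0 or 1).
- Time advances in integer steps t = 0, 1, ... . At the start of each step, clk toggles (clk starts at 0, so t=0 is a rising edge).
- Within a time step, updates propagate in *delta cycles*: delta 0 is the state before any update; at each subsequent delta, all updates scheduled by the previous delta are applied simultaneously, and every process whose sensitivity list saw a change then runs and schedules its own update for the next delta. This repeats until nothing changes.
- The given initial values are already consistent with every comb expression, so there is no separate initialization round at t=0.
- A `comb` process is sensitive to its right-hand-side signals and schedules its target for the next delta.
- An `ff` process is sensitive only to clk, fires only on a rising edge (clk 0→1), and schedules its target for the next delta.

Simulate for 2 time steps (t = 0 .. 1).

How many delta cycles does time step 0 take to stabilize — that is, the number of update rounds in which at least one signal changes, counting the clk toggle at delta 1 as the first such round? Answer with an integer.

3

[bits: q,v,p,clk,u,r]
t=0: Δ0=011001 Δ1=011101 Δ2=001100 Δ3=000100 | 3Δ
t=1: Δ0=000100 Δ1=000000 | 1Δ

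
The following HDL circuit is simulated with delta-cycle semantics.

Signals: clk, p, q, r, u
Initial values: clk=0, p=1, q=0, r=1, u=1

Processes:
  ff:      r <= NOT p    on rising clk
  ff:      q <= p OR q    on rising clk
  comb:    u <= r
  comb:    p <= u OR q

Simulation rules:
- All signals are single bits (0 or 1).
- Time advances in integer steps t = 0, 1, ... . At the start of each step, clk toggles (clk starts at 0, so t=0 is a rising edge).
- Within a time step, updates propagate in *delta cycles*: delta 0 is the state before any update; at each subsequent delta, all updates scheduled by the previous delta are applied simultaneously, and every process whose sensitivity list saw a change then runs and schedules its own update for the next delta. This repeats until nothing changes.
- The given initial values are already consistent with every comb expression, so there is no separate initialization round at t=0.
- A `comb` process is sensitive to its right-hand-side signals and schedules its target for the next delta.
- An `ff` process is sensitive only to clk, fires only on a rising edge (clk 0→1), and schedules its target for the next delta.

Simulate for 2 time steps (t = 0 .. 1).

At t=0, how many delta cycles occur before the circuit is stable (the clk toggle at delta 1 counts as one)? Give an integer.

3

t0.Δ0 p=1 q=0 u=1 r=1 clk=0
t0.Δ1 p=1 q=0 u=1 r=1 clk=1
t0.Δ2 p=1 q=1 u=1 r=0 clk=1
t0.Δ3 p=1 q=1 u=0 r=0 clk=1
t1.Δ0 p=1 q=1 u=0 r=0 clk=1
t1.Δ1 p=1 q=1 u=0 r=0 clk=0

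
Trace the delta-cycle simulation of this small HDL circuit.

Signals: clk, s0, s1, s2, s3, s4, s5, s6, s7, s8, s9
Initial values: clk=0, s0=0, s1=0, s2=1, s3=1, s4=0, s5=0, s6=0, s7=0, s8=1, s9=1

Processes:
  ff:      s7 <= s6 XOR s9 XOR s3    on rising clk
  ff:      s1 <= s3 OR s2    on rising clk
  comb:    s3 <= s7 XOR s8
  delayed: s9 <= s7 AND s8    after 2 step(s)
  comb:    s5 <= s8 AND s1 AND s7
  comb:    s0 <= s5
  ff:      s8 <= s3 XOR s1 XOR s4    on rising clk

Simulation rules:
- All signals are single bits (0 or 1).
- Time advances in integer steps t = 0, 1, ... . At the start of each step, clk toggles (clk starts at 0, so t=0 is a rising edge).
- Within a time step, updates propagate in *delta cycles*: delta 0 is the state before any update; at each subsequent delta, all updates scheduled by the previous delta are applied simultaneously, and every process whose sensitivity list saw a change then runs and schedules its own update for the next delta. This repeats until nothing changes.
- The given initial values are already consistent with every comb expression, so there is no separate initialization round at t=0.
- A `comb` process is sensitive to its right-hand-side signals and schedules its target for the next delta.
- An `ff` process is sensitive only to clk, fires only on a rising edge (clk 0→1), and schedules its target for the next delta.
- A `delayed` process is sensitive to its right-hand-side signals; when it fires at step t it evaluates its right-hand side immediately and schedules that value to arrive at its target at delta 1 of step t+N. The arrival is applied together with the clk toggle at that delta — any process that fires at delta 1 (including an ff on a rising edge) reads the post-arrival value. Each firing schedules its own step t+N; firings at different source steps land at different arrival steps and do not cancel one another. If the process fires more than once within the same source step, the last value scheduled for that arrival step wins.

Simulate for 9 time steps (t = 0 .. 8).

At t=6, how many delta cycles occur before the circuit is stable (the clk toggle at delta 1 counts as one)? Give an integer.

[bits: s3,clk,s7,s5,s1,s4,s8,s9,s6,s2,s0]
t=0: Δ0=10000011010 Δ1=11000011010 Δ2=11001011010 | 2Δ
t=1: Δ0=11001011010 Δ1=10001011010 | 1Δ
t=2: Δ0=10001011010 Δ1=11001011010 Δ2=11001001010 Δ3=01001001010 | 3Δ
t=3: Δ0=01001001010 Δ1=00001001010 | 1Δ
t=4: Δ0=00001001010 Δ1=01001000010 Δ2=01001010010 Δ3=11001010010 | 3Δ
t=5: Δ0=11001010010 Δ1=10001010010 | 1Δ
t=6: Δ0=10001010010 Δ1=11001010010 Δ2=11101000010 | 2Δ
t=7: Δ0=11101000010 Δ1=10101000010 | 1Δ
t=8: Δ0=10101000010 Δ1=11101000010 | 1Δ

2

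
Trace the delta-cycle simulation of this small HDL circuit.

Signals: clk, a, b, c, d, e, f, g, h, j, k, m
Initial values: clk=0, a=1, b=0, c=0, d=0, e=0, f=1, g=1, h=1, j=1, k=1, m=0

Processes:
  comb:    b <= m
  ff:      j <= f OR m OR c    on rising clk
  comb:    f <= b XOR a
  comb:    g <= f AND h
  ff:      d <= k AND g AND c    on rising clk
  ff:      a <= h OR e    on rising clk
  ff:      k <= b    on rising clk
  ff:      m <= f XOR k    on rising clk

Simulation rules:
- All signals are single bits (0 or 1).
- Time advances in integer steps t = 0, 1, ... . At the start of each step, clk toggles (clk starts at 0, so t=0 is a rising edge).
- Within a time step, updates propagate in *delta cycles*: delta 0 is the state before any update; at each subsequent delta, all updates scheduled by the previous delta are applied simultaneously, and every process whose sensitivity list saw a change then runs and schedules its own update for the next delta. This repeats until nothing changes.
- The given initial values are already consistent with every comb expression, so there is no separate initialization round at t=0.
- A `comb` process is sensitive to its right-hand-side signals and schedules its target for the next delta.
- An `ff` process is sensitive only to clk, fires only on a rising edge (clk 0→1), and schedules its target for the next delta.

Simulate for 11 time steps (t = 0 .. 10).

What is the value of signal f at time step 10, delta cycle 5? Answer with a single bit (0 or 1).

1

[bits: k,j,h,a,d,b,clk,e,c,m,f,g]
t=0: Δ0=111100000011 Δ1=111100100011 Δ2=011100100011 | 2Δ
t=1: Δ0=011100100011 Δ1=011100000011 | 1Δ
t=2: Δ0=011100000011 Δ1=011100100011 Δ2=011100100111 Δ3=011101100111 Δ4=011101100101 Δ5=011101100100 | 5Δ
t=3: Δ0=011101100100 Δ1=011101000100 | 1Δ
t=4: Δ0=011101000100 Δ1=011101100100 Δ2=111101100000 Δ3=111100100000 Δ4=111100100010 Δ5=111100100011 | 5Δ
t=5: Δ0=111100100011 Δ1=111100000011 | 1Δ
t=6: Δ0=111100000011 Δ1=111100100011 Δ2=011100100011 | 2Δ
t=7: Δ0=011100100011 Δ1=011100000011 | 1Δ
t=8: Δ0=011100000011 Δ1=011100100011 Δ2=011100100111 Δ3=011101100111 Δ4=011101100101 Δ5=011101100100 | 5Δ
t=9: Δ0=011101100100 Δ1=011101000100 | 1Δ
t=10: Δ0=011101000100 Δ1=011101100100 Δ2=111101100000 Δ3=111100100000 Δ4=111100100010 Δ5=111100100011 | 5Δ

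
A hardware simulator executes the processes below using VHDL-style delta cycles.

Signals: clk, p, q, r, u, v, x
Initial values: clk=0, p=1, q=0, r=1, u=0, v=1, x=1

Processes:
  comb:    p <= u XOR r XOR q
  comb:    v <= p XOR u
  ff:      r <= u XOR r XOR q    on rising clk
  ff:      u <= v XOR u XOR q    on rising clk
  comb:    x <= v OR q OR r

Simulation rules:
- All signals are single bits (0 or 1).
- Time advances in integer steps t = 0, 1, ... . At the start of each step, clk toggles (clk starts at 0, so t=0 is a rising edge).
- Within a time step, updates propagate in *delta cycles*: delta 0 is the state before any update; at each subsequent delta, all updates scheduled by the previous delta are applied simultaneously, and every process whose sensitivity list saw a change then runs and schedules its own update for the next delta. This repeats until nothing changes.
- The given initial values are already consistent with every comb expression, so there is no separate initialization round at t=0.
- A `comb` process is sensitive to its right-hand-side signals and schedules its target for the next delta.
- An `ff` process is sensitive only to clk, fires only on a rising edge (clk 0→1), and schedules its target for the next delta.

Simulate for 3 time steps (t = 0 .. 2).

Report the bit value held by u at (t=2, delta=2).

0

[bits: x,r,q,p,clk,u,v]
t=0: Δ0=1101001 Δ1=1101101 Δ2=1101111 Δ3=1100110 Δ4=1100111 | 4Δ
t=1: Δ0=1100111 Δ1=1100011 | 1Δ
t=2: Δ0=1100011 Δ1=1100111 Δ2=1000101 Δ3=1000100 Δ4=0000100 | 4Δ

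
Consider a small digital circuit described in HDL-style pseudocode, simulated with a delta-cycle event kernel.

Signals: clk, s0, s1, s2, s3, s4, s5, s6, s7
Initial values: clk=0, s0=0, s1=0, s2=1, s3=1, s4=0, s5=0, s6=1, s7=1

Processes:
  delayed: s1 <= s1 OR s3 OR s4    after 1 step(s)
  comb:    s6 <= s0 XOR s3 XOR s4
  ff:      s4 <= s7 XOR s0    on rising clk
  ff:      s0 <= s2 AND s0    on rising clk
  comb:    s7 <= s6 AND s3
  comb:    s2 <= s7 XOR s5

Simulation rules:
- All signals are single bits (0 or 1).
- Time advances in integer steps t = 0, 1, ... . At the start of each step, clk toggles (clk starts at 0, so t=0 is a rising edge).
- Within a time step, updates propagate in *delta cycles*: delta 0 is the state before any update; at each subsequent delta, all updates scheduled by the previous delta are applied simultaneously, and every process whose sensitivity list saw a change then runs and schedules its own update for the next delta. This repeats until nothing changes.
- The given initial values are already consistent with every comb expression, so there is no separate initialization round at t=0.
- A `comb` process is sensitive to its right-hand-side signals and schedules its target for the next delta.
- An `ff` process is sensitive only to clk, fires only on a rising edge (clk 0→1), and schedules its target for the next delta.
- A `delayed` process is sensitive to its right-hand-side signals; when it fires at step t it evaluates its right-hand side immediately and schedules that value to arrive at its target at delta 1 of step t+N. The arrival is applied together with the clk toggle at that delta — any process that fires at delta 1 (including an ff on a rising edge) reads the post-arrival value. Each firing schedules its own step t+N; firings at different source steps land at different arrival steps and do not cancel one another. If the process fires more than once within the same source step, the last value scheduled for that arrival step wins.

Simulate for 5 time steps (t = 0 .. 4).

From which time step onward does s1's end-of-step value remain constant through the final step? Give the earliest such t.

[bits: s1,s0,s4,s3,clk,s5,s2,s6,s7]
t=0: Δ0=000100111 Δ1=000110111 Δ2=001110111 Δ3=001110101 Δ4=001110100 Δ5=001110000 | 5Δ
t=1: Δ0=001110000 Δ1=101100000 | 1Δ
t=2: Δ0=101100000 Δ1=101110000 Δ2=100110000 Δ3=100110010 Δ4=100110011 Δ5=100110111 | 5Δ
t=3: Δ0=100110111 Δ1=100100111 | 1Δ
t=4: Δ0=100100111 Δ1=100110111 Δ2=101110111 Δ3=101110101 Δ4=101110100 Δ5=101110000 | 5Δ

1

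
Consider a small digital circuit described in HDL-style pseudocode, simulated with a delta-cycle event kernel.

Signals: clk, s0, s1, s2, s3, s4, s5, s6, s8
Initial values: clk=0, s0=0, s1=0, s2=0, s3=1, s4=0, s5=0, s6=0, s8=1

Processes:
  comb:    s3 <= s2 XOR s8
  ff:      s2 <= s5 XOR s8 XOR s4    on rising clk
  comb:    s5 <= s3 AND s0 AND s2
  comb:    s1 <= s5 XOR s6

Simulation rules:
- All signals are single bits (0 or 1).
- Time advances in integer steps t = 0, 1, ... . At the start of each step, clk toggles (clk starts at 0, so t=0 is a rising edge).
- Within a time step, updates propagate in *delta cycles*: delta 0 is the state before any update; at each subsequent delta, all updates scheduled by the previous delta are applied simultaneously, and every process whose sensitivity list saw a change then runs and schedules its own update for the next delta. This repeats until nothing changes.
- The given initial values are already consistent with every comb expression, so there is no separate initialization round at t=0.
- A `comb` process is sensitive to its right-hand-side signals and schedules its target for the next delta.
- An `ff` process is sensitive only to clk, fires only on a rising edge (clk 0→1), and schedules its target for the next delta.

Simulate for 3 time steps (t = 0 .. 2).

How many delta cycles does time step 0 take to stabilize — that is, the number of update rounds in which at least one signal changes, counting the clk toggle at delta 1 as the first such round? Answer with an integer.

t0.Δ0 s1=0 s3=1 s8=1 clk=0 s5=0 s4=0 s0=0 s6=0 s2=0
t0.Δ1 s1=0 s3=1 s8=1 clk=1 s5=0 s4=0 s0=0 s6=0 s2=0
t0.Δ2 s1=0 s3=1 s8=1 clk=1 s5=0 s4=0 s0=0 s6=0 s2=1
t0.Δ3 s1=0 s3=0 s8=1 clk=1 s5=0 s4=0 s0=0 s6=0 s2=1
t1.Δ0 s1=0 s3=0 s8=1 clk=1 s5=0 s4=0 s0=0 s6=0 s2=1
t1.Δ1 s1=0 s3=0 s8=1 clk=0 s5=0 s4=0 s0=0 s6=0 s2=1
t2.Δ0 s1=0 s3=0 s8=1 clk=0 s5=0 s4=0 s0=0 s6=0 s2=1
t2.Δ1 s1=0 s3=0 s8=1 clk=1 s5=0 s4=0 s0=0 s6=0 s2=1

3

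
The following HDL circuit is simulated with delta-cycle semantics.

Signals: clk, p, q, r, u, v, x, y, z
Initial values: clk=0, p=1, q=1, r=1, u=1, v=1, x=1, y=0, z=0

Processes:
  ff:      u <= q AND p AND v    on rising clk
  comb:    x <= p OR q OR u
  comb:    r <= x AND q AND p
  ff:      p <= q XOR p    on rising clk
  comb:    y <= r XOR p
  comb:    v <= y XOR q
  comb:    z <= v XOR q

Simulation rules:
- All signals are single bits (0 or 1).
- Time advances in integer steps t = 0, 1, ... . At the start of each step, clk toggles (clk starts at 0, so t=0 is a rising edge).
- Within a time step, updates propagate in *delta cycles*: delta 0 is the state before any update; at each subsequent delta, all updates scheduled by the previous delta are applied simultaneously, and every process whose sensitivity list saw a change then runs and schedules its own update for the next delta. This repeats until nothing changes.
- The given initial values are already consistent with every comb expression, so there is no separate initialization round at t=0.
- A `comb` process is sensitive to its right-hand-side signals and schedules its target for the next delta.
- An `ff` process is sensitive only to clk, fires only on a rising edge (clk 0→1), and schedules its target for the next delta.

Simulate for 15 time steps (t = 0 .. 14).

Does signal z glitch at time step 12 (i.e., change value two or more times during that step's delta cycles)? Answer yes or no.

yes

[bits: y,v,clk,p,x,r,q,u,z]
t=0: Δ0=010111110 Δ1=011111110 Δ2=011011110 Δ3=111010110 Δ4=001010110 Δ5=011010111 Δ6=011010110 | 6Δ
t=1: Δ0=011010110 Δ1=010010110 | 1Δ
t=2: Δ0=010010110 Δ1=011010110 Δ2=011110100 Δ3=111111100 Δ4=001111100 Δ5=011111101 Δ6=011111100 | 6Δ
t=3: Δ0=011111100 Δ1=010111100 | 1Δ
t=4: Δ0=010111100 Δ1=011111100 Δ2=011011110 Δ3=111010110 Δ4=001010110 Δ5=011010111 Δ6=011010110 | 6Δ
t=5: Δ0=011010110 Δ1=010010110 | 1Δ
t=6: Δ0=010010110 Δ1=011010110 Δ2=011110100 Δ3=111111100 Δ4=001111100 Δ5=011111101 Δ6=011111100 | 6Δ
t=7: Δ0=011111100 Δ1=010111100 | 1Δ
t=8: Δ0=010111100 Δ1=011111100 Δ2=011011110 Δ3=111010110 Δ4=001010110 Δ5=011010111 Δ6=011010110 | 6Δ
t=9: Δ0=011010110 Δ1=010010110 | 1Δ
t=10: Δ0=010010110 Δ1=011010110 Δ2=011110100 Δ3=111111100 Δ4=001111100 Δ5=011111101 Δ6=011111100 | 6Δ
t=11: Δ0=011111100 Δ1=010111100 | 1Δ
t=12: Δ0=010111100 Δ1=011111100 Δ2=011011110 Δ3=111010110 Δ4=001010110 Δ5=011010111 Δ6=011010110 | 6Δ
t=13: Δ0=011010110 Δ1=010010110 | 1Δ
t=14: Δ0=010010110 Δ1=011010110 Δ2=011110100 Δ3=111111100 Δ4=001111100 Δ5=011111101 Δ6=011111100 | 6Δ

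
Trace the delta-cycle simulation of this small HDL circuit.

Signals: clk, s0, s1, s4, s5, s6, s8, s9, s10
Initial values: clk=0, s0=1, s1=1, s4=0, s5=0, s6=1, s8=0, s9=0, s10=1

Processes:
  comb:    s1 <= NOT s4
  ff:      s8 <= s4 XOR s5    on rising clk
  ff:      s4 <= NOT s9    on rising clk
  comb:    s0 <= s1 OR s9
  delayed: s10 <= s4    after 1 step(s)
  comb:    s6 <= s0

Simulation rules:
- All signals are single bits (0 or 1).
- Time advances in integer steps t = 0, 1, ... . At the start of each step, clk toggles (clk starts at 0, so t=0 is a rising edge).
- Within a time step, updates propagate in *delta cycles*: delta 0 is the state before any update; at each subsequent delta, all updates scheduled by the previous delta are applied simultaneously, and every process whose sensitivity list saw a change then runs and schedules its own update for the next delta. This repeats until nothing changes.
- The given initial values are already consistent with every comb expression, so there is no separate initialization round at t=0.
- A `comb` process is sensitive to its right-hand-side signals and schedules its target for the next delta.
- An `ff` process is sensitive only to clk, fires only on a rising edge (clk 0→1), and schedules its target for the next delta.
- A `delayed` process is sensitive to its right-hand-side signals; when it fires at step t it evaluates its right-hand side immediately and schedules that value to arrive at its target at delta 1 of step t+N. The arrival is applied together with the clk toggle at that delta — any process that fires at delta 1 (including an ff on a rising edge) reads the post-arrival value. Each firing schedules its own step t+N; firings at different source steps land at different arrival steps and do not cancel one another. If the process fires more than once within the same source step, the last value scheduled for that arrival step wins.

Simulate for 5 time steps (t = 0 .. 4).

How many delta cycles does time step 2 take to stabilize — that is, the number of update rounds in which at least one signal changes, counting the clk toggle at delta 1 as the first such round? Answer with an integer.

t0.Δ0 s10=1 s5=0 s4=0 s8=0 s6=1 s0=1 clk=0 s9=0 s1=1
t0.Δ1 s10=1 s5=0 s4=0 s8=0 s6=1 s0=1 clk=1 s9=0 s1=1
t0.Δ2 s10=1 s5=0 s4=1 s8=0 s6=1 s0=1 clk=1 s9=0 s1=1
t0.Δ3 s10=1 s5=0 s4=1 s8=0 s6=1 s0=1 clk=1 s9=0 s1=0
t0.Δ4 s10=1 s5=0 s4=1 s8=0 s6=1 s0=0 clk=1 s9=0 s1=0
t0.Δ5 s10=1 s5=0 s4=1 s8=0 s6=0 s0=0 clk=1 s9=0 s1=0
t1.Δ0 s10=1 s5=0 s4=1 s8=0 s6=0 s0=0 clk=1 s9=0 s1=0
t1.Δ1 s10=1 s5=0 s4=1 s8=0 s6=0 s0=0 clk=0 s9=0 s1=0
t2.Δ0 s10=1 s5=0 s4=1 s8=0 s6=0 s0=0 clk=0 s9=0 s1=0
t2.Δ1 s10=1 s5=0 s4=1 s8=0 s6=0 s0=0 clk=1 s9=0 s1=0
t2.Δ2 s10=1 s5=0 s4=1 s8=1 s6=0 s0=0 clk=1 s9=0 s1=0
t3.Δ0 s10=1 s5=0 s4=1 s8=1 s6=0 s0=0 clk=1 s9=0 s1=0
t3.Δ1 s10=1 s5=0 s4=1 s8=1 s6=0 s0=0 clk=0 s9=0 s1=0
t4.Δ0 s10=1 s5=0 s4=1 s8=1 s6=0 s0=0 clk=0 s9=0 s1=0
t4.Δ1 s10=1 s5=0 s4=1 s8=1 s6=0 s0=0 clk=1 s9=0 s1=0

2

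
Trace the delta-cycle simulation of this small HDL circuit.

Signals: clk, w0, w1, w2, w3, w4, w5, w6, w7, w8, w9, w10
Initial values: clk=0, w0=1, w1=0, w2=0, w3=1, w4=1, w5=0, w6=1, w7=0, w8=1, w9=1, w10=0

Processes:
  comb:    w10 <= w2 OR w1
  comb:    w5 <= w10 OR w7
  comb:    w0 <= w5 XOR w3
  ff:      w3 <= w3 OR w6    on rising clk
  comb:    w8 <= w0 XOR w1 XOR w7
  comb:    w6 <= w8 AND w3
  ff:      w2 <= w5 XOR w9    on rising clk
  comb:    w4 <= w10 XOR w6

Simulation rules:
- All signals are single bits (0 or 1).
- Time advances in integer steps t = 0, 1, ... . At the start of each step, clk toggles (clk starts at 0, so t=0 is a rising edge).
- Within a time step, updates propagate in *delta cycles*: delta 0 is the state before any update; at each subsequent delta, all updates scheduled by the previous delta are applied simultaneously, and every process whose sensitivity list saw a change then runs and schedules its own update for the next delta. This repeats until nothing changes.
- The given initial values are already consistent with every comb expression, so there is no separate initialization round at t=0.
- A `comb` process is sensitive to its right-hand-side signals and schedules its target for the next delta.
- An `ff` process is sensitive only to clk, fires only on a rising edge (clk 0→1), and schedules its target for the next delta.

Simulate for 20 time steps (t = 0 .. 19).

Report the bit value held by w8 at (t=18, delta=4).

t=0 Δ0: w9=1 w7=0 w8=1 w6=1 w10=0 w4=1 w5=0 clk=0 w2=0 w1=0 w0=1 w3=1
  Δ1: clk:0→1
  Δ2: w2:0→1
  Δ3: w10:0→1
  Δ4: w4:1→0, w5:0→1
  Δ5: w0:1→0
  Δ6: w8:1→0
  Δ7: w6:1→0
  Δ8: w4:0→1
  (8Δ to stable)
t=1 Δ0: w9=1 w7=0 w8=0 w6=0 w10=1 w4=1 w5=1 clk=1 w2=1 w1=0 w0=0 w3=1
  Δ1: clk:1→0
  (1Δ to stable)
t=2 Δ0: w9=1 w7=0 w8=0 w6=0 w10=1 w4=1 w5=1 clk=0 w2=1 w1=0 w0=0 w3=1
  Δ1: clk:0→1
  Δ2: w2:1→0
  Δ3: w10:1→0
  Δ4: w4:1→0, w5:1→0
  Δ5: w0:0→1
  Δ6: w8:0→1
  Δ7: w6:0→1
  Δ8: w4:0→1
  (8Δ to stable)
t=3 Δ0: w9=1 w7=0 w8=1 w6=1 w10=0 w4=1 w5=0 clk=1 w2=0 w1=0 w0=1 w3=1
  Δ1: clk:1→0
  (1Δ to stable)
t=4 Δ0: w9=1 w7=0 w8=1 w6=1 w10=0 w4=1 w5=0 clk=0 w2=0 w1=0 w0=1 w3=1
  Δ1: clk:0→1
  Δ2: w2:0→1
  Δ3: w10:0→1
  Δ4: w4:1→0, w5:0→1
  Δ5: w0:1→0
  Δ6: w8:1→0
  Δ7: w6:1→0
  Δ8: w4:0→1
  (8Δ to stable)
t=5 Δ0: w9=1 w7=0 w8=0 w6=0 w10=1 w4=1 w5=1 clk=1 w2=1 w1=0 w0=0 w3=1
  Δ1: clk:1→0
  (1Δ to stable)
t=6 Δ0: w9=1 w7=0 w8=0 w6=0 w10=1 w4=1 w5=1 clk=0 w2=1 w1=0 w0=0 w3=1
  Δ1: clk:0→1
  Δ2: w2:1→0
  Δ3: w10:1→0
  Δ4: w4:1→0, w5:1→0
  Δ5: w0:0→1
  Δ6: w8:0→1
  Δ7: w6:0→1
  Δ8: w4:0→1
  (8Δ to stable)
t=7 Δ0: w9=1 w7=0 w8=1 w6=1 w10=0 w4=1 w5=0 clk=1 w2=0 w1=0 w0=1 w3=1
  Δ1: clk:1→0
  (1Δ to stable)
t=8 Δ0: w9=1 w7=0 w8=1 w6=1 w10=0 w4=1 w5=0 clk=0 w2=0 w1=0 w0=1 w3=1
  Δ1: clk:0→1
  Δ2: w2:0→1
  Δ3: w10:0→1
  Δ4: w4:1→0, w5:0→1
  Δ5: w0:1→0
  Δ6: w8:1→0
  Δ7: w6:1→0
  Δ8: w4:0→1
  (8Δ to stable)
t=9 Δ0: w9=1 w7=0 w8=0 w6=0 w10=1 w4=1 w5=1 clk=1 w2=1 w1=0 w0=0 w3=1
  Δ1: clk:1→0
  (1Δ to stable)
t=10 Δ0: w9=1 w7=0 w8=0 w6=0 w10=1 w4=1 w5=1 clk=0 w2=1 w1=0 w0=0 w3=1
  Δ1: clk:0→1
  Δ2: w2:1→0
  Δ3: w10:1→0
  Δ4: w4:1→0, w5:1→0
  Δ5: w0:0→1
  Δ6: w8:0→1
  Δ7: w6:0→1
  Δ8: w4:0→1
  (8Δ to stable)
t=11 Δ0: w9=1 w7=0 w8=1 w6=1 w10=0 w4=1 w5=0 clk=1 w2=0 w1=0 w0=1 w3=1
  Δ1: clk:1→0
  (1Δ to stable)
t=12 Δ0: w9=1 w7=0 w8=1 w6=1 w10=0 w4=1 w5=0 clk=0 w2=0 w1=0 w0=1 w3=1
  Δ1: clk:0→1
  Δ2: w2:0→1
  Δ3: w10:0→1
  Δ4: w4:1→0, w5:0→1
  Δ5: w0:1→0
  Δ6: w8:1→0
  Δ7: w6:1→0
  Δ8: w4:0→1
  (8Δ to stable)
t=13 Δ0: w9=1 w7=0 w8=0 w6=0 w10=1 w4=1 w5=1 clk=1 w2=1 w1=0 w0=0 w3=1
  Δ1: clk:1→0
  (1Δ to stable)
t=14 Δ0: w9=1 w7=0 w8=0 w6=0 w10=1 w4=1 w5=1 clk=0 w2=1 w1=0 w0=0 w3=1
  Δ1: clk:0→1
  Δ2: w2:1→0
  Δ3: w10:1→0
  Δ4: w4:1→0, w5:1→0
  Δ5: w0:0→1
  Δ6: w8:0→1
  Δ7: w6:0→1
  Δ8: w4:0→1
  (8Δ to stable)
t=15 Δ0: w9=1 w7=0 w8=1 w6=1 w10=0 w4=1 w5=0 clk=1 w2=0 w1=0 w0=1 w3=1
  Δ1: clk:1→0
  (1Δ to stable)
t=16 Δ0: w9=1 w7=0 w8=1 w6=1 w10=0 w4=1 w5=0 clk=0 w2=0 w1=0 w0=1 w3=1
  Δ1: clk:0→1
  Δ2: w2:0→1
  Δ3: w10:0→1
  Δ4: w4:1→0, w5:0→1
  Δ5: w0:1→0
  Δ6: w8:1→0
  Δ7: w6:1→0
  Δ8: w4:0→1
  (8Δ to stable)
t=17 Δ0: w9=1 w7=0 w8=0 w6=0 w10=1 w4=1 w5=1 clk=1 w2=1 w1=0 w0=0 w3=1
  Δ1: clk:1→0
  (1Δ to stable)
t=18 Δ0: w9=1 w7=0 w8=0 w6=0 w10=1 w4=1 w5=1 clk=0 w2=1 w1=0 w0=0 w3=1
  Δ1: clk:0→1
  Δ2: w2:1→0
  Δ3: w10:1→0
  Δ4: w4:1→0, w5:1→0
  Δ5: w0:0→1
  Δ6: w8:0→1
  Δ7: w6:0→1
  Δ8: w4:0→1
  (8Δ to stable)
t=19 Δ0: w9=1 w7=0 w8=1 w6=1 w10=0 w4=1 w5=0 clk=1 w2=0 w1=0 w0=1 w3=1
  Δ1: clk:1→0
  (1Δ to stable)

0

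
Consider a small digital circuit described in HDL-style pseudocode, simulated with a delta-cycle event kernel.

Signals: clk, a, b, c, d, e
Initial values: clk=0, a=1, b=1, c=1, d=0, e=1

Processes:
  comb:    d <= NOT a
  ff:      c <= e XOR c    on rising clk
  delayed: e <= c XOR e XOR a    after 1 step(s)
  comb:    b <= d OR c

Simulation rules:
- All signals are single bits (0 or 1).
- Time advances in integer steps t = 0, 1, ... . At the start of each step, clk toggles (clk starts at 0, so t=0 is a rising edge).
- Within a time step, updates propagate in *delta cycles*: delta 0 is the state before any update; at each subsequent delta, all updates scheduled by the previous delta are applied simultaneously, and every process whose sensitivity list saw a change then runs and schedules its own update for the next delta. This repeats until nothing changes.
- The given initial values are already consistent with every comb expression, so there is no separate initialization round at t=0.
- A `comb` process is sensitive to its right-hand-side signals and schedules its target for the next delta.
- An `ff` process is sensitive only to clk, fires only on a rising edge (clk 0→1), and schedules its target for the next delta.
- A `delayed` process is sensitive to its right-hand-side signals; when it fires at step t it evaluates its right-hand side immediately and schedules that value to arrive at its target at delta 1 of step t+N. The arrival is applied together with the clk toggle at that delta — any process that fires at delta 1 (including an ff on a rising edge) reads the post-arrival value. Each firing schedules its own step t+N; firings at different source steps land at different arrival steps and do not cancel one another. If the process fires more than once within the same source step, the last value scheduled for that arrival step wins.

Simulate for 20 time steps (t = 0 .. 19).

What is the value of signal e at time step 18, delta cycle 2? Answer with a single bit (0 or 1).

[bits: d,e,c,a,b,clk]
t=0: Δ0=011110 Δ1=011111 Δ2=010111 Δ3=010101 | 3Δ
t=1: Δ0=010101 Δ1=000100 | 1Δ
t=2: Δ0=000100 Δ1=010101 Δ2=011101 Δ3=011111 | 3Δ
t=3: Δ0=011111 Δ1=011110 | 1Δ
t=4: Δ0=011110 Δ1=011111 Δ2=010111 Δ3=010101 | 3Δ
t=5: Δ0=010101 Δ1=000100 | 1Δ
t=6: Δ0=000100 Δ1=010101 Δ2=011101 Δ3=011111 | 3Δ
t=7: Δ0=011111 Δ1=011110 | 1Δ
t=8: Δ0=011110 Δ1=011111 Δ2=010111 Δ3=010101 | 3Δ
t=9: Δ0=010101 Δ1=000100 | 1Δ
t=10: Δ0=000100 Δ1=010101 Δ2=011101 Δ3=011111 | 3Δ
t=11: Δ0=011111 Δ1=011110 | 1Δ
t=12: Δ0=011110 Δ1=011111 Δ2=010111 Δ3=010101 | 3Δ
t=13: Δ0=010101 Δ1=000100 | 1Δ
t=14: Δ0=000100 Δ1=010101 Δ2=011101 Δ3=011111 | 3Δ
t=15: Δ0=011111 Δ1=011110 | 1Δ
t=16: Δ0=011110 Δ1=011111 Δ2=010111 Δ3=010101 | 3Δ
t=17: Δ0=010101 Δ1=000100 | 1Δ
t=18: Δ0=000100 Δ1=010101 Δ2=011101 Δ3=011111 | 3Δ
t=19: Δ0=011111 Δ1=011110 | 1Δ

1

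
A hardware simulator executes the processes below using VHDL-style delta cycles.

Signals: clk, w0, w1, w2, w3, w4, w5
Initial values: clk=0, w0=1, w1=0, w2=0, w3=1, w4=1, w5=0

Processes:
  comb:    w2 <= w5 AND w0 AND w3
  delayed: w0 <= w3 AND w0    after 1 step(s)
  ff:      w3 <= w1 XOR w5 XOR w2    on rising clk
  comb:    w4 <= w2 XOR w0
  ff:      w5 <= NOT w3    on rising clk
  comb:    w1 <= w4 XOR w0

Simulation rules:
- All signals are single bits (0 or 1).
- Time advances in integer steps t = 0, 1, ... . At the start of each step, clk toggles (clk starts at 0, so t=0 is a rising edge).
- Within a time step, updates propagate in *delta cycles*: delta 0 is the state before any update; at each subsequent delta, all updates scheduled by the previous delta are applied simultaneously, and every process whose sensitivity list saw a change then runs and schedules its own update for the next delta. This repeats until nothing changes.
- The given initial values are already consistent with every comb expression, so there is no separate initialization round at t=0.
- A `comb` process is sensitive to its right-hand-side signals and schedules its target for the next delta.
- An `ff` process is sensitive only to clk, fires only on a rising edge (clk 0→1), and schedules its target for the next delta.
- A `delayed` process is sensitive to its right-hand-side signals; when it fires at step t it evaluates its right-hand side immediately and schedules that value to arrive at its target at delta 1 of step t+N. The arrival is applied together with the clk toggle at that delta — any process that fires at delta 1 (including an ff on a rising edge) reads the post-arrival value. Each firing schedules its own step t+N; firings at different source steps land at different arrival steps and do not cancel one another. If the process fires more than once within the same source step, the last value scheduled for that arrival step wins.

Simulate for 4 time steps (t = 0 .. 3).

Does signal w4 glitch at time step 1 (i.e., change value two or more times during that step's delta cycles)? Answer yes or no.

no

t=0 Δ0: w1=0 w2=0 w0=1 clk=0 w3=1 w5=0 w4=1
  Δ1: clk:0→1
  Δ2: w3:1→0
  (2Δ to stable)
t=1 Δ0: w1=0 w2=0 w0=1 clk=1 w3=0 w5=0 w4=1
  Δ1: w0:1→0, clk:1→0
  Δ2: w1:0→1, w4:1→0
  Δ3: w1:1→0
  (3Δ to stable)
t=2 Δ0: w1=0 w2=0 w0=0 clk=0 w3=0 w5=0 w4=0
  Δ1: clk:0→1
  Δ2: w5:0→1
  (2Δ to stable)
t=3 Δ0: w1=0 w2=0 w0=0 clk=1 w3=0 w5=1 w4=0
  Δ1: clk:1→0
  (1Δ to stable)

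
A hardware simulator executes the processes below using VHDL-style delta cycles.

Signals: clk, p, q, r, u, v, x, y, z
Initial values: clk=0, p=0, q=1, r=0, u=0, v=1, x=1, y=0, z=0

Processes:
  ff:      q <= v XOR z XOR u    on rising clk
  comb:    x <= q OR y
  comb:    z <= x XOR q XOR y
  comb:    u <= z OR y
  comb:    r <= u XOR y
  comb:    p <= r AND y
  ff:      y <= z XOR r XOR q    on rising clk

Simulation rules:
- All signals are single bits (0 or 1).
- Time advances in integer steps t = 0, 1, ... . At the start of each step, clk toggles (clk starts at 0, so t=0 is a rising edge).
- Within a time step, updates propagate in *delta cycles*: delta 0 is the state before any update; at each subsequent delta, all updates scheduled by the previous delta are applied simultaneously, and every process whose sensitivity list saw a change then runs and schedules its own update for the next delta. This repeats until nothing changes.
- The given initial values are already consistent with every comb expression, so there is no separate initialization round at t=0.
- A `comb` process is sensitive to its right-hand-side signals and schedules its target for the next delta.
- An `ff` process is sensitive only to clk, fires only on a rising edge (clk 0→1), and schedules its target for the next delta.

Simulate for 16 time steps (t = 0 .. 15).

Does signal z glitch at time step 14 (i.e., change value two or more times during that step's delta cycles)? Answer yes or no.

[bits: u,y,clk,q,p,x,v,r,z]
t=0: Δ0=000101100 Δ1=001101100 Δ2=011101100 Δ3=111101111 Δ4=111111101 Δ5=111101101 | 5Δ
t=1: Δ0=111101101 Δ1=110101101 | 1Δ
t=2: Δ0=110101101 Δ1=111101101 Δ2=101101101 Δ3=101101110 Δ4=001101110 Δ5=001101100 | 5Δ
t=3: Δ0=001101100 Δ1=000101100 | 1Δ
t=4: Δ0=000101100 Δ1=001101100 Δ2=011101100 Δ3=111101111 Δ4=111111101 Δ5=111101101 | 5Δ
t=5: Δ0=111101101 Δ1=110101101 | 1Δ
t=6: Δ0=110101101 Δ1=111101101 Δ2=101101101 Δ3=101101110 Δ4=001101110 Δ5=001101100 | 5Δ
t=7: Δ0=001101100 Δ1=000101100 | 1Δ
t=8: Δ0=000101100 Δ1=001101100 Δ2=011101100 Δ3=111101111 Δ4=111111101 Δ5=111101101 | 5Δ
t=9: Δ0=111101101 Δ1=110101101 | 1Δ
t=10: Δ0=110101101 Δ1=111101101 Δ2=101101101 Δ3=101101110 Δ4=001101110 Δ5=001101100 | 5Δ
t=11: Δ0=001101100 Δ1=000101100 | 1Δ
t=12: Δ0=000101100 Δ1=001101100 Δ2=011101100 Δ3=111101111 Δ4=111111101 Δ5=111101101 | 5Δ
t=13: Δ0=111101101 Δ1=110101101 | 1Δ
t=14: Δ0=110101101 Δ1=111101101 Δ2=101101101 Δ3=101101110 Δ4=001101110 Δ5=001101100 | 5Δ
t=15: Δ0=001101100 Δ1=000101100 | 1Δ

no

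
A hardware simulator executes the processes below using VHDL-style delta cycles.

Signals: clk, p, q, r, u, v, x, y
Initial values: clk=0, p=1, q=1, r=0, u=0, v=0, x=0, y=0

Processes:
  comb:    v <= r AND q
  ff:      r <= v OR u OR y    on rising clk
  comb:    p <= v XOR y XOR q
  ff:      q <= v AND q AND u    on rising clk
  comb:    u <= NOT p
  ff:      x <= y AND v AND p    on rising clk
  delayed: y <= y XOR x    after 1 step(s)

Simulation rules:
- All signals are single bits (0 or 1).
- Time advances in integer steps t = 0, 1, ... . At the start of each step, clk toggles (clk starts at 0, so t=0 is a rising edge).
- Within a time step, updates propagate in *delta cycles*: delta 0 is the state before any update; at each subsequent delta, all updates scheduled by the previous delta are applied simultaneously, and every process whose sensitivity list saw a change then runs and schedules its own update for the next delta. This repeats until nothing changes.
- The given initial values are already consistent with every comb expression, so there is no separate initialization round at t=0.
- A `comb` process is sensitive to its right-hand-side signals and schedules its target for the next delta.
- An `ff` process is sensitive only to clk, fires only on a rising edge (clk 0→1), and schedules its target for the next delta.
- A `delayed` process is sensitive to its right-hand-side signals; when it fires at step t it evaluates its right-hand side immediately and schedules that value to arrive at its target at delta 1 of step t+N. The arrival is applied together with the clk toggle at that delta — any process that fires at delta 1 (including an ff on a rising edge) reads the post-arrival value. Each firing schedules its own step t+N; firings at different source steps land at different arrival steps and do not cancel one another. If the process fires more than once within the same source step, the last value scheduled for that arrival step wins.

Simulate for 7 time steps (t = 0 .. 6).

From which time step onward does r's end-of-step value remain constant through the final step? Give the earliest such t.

2

t=0 Δ0: v=0 u=0 x=0 clk=0 r=0 p=1 q=1 y=0
  Δ1: clk:0→1
  Δ2: q:1→0
  Δ3: p:1→0
  Δ4: u:0→1
  (4Δ to stable)
t=1 Δ0: v=0 u=1 x=0 clk=1 r=0 p=0 q=0 y=0
  Δ1: clk:1→0
  (1Δ to stable)
t=2 Δ0: v=0 u=1 x=0 clk=0 r=0 p=0 q=0 y=0
  Δ1: clk:0→1
  Δ2: r:0→1
  (2Δ to stable)
t=3 Δ0: v=0 u=1 x=0 clk=1 r=1 p=0 q=0 y=0
  Δ1: clk:1→0
  (1Δ to stable)
t=4 Δ0: v=0 u=1 x=0 clk=0 r=1 p=0 q=0 y=0
  Δ1: clk:0→1
  (1Δ to stable)
t=5 Δ0: v=0 u=1 x=0 clk=1 r=1 p=0 q=0 y=0
  Δ1: clk:1→0
  (1Δ to stable)
t=6 Δ0: v=0 u=1 x=0 clk=0 r=1 p=0 q=0 y=0
  Δ1: clk:0→1
  (1Δ to stable)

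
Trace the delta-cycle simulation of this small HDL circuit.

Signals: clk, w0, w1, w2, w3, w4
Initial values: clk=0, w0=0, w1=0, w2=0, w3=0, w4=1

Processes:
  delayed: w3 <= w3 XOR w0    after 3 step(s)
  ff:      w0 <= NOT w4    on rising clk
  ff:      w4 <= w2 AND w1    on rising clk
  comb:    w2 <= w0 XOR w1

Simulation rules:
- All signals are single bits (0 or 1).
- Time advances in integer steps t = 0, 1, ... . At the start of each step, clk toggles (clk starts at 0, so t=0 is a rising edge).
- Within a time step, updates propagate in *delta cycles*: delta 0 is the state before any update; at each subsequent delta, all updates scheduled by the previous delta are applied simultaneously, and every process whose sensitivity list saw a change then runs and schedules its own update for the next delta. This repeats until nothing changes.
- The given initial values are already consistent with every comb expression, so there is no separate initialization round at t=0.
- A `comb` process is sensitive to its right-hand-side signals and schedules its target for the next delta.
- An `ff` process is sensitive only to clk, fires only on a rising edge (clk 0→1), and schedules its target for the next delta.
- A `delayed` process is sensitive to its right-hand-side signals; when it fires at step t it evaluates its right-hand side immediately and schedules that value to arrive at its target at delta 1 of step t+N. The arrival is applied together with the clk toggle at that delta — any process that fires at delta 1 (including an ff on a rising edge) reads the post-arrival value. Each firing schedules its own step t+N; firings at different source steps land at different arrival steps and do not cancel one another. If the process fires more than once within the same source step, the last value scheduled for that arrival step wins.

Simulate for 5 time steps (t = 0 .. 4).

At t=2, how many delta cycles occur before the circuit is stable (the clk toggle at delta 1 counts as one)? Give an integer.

t=0 Δ0: clk=0 w1=0 w4=1 w0=0 w3=0 w2=0
  Δ1: clk:0→1
  Δ2: w4:1→0
  (2Δ to stable)
t=1 Δ0: clk=1 w1=0 w4=0 w0=0 w3=0 w2=0
  Δ1: clk:1→0
  (1Δ to stable)
t=2 Δ0: clk=0 w1=0 w4=0 w0=0 w3=0 w2=0
  Δ1: clk:0→1
  Δ2: w0:0→1
  Δ3: w2:0→1
  (3Δ to stable)
t=3 Δ0: clk=1 w1=0 w4=0 w0=1 w3=0 w2=1
  Δ1: clk:1→0
  (1Δ to stable)
t=4 Δ0: clk=0 w1=0 w4=0 w0=1 w3=0 w2=1
  Δ1: clk:0→1
  (1Δ to stable)

3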